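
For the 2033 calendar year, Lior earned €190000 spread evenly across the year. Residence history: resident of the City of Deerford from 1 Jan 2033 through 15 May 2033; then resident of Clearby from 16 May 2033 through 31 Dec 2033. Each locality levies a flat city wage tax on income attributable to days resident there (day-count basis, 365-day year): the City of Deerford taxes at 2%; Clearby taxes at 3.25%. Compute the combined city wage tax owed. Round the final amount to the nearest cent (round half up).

The City of Deerford, 1 Jan – 15 May 2033: 135 days → €190000 × 2% × 135/365 = €1405.4795
Clearby, 16 May – 31 Dec 2033: 230 days → €190000 × 3.25% × 230/365 = €3891.0959
Total = €5296.5753

€5296.58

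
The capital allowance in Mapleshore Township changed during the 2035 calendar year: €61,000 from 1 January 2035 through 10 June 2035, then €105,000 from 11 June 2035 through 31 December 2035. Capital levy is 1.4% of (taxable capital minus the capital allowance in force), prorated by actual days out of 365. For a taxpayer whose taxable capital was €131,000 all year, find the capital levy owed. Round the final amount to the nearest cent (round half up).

1 January – 10 June 2035: 161 days, exemption €61,000 → (€131,000 − €61,000) × 1.4% × 161/365 = €432.2740
11 June – 31 December 2035: 204 days, exemption €105,000 → (€131,000 − €105,000) × 1.4% × 204/365 = €203.4411
Total = €635.7151

€635.72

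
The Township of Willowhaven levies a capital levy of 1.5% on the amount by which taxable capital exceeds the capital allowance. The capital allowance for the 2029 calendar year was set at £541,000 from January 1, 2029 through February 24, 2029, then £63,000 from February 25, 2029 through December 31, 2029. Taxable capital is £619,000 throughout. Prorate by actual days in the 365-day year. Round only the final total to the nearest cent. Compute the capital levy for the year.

January 1 – February 24, 2029: 55 days, exemption £541,000 → (£619,000 − £541,000) × 1.5% × 55/365 = £176.3014
February 25 – December 31, 2029: 310 days, exemption £63,000 → (£619,000 − £63,000) × 1.5% × 310/365 = £7,083.2877
Total = £7,259.5890

£7,259.59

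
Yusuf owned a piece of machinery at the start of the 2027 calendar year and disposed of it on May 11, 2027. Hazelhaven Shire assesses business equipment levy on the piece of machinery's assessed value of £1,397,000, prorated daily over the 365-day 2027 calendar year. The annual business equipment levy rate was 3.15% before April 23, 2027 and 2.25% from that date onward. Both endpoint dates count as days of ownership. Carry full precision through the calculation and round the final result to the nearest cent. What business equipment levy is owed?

January 1 – April 22, 2027: 112 days at 3.15% → £1,397,000 × 3.15% × 112/365 = £13,503.0575
April 23 – May 11, 2027: 19 days at 2.25% → £1,397,000 × 2.25% × 19/365 = £1,636.2123
Total = £15,139.2699

£15,139.27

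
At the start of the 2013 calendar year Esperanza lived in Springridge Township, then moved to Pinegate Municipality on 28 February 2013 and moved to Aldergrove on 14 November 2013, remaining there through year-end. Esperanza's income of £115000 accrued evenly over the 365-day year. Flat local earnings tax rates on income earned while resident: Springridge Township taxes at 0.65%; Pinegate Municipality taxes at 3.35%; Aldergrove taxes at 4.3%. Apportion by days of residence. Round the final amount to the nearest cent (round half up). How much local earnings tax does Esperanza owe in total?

£3502.77

Springridge Township, 1 January – 27 February 2013: 58 days → £115000 × 0.65% × 58/365 = £118.7808
Pinegate Municipality, 28 February – 13 November 2013: 259 days → £115000 × 3.35% × 259/365 = £2733.6918
Aldergrove, 14 November – 31 December 2013: 48 days → £115000 × 4.3% × 48/365 = £650.3014
Total = £3502.7740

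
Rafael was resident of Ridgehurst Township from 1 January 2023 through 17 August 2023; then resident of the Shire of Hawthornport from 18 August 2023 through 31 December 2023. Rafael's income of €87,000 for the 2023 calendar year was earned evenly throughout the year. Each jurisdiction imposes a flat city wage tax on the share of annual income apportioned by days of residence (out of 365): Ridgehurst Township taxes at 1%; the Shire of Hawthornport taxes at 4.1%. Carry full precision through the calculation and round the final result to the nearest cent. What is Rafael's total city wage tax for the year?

€1,874.91

Ridgehurst Township, 1 January – 17 August 2023: 229 days → €87,000 × 1% × 229/365 = €545.8356
The Shire of Hawthornport, 18 August – 31 December 2023: 136 days → €87,000 × 4.1% × 136/365 = €1,329.0740
Total = €1,874.9096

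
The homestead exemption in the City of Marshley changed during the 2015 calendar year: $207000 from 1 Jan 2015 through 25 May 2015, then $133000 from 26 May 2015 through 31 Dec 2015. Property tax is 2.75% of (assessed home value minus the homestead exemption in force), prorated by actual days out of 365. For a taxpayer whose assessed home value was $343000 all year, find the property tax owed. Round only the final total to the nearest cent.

$4966.58

1 Jan – 25 May 2015: 145 days, exemption $207000 → ($343000 − $207000) × 2.75% × 145/365 = $1485.7534
26 May – 31 Dec 2015: 220 days, exemption $133000 → ($343000 − $133000) × 2.75% × 220/365 = $3480.8219
Total = $4966.5753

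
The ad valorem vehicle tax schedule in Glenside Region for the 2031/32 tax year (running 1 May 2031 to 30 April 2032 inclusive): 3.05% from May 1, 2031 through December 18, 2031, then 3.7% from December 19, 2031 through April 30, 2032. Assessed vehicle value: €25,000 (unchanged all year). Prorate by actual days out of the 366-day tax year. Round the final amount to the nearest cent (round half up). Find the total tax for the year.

May 1 – December 18, 2031: 232 days at 3.05% → €25,000 × 3.05% × 232/366 = €483.3333
December 19, 2031 – April 30, 2032: 134 days at 3.7% → €25,000 × 3.7% × 134/366 = €338.6612
Total = €821.9945

€821.99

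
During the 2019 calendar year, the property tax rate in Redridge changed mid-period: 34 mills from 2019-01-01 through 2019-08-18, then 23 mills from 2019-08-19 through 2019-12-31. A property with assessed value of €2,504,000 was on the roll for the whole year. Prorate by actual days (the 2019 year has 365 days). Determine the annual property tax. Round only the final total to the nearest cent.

€74,948.49

2019-01-01 to 2019-08-18: 230 days at 34 mills → €2,504,000 × 3.4% × 230/365 = €53,647.3425
2019-08-19 to 2019-12-31: 135 days at 23 mills → €2,504,000 × 2.3% × 135/365 = €21,301.1507
Total = €74,948.4932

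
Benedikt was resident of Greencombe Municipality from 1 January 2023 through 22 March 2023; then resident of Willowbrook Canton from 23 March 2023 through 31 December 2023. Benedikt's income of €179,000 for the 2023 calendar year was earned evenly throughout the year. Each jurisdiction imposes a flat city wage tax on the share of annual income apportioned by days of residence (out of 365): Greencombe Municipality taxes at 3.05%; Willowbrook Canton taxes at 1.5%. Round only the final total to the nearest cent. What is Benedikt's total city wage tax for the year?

€3,300.71

Greencombe Municipality, 1 January – 22 March 2023: 81 days → €179,000 × 3.05% × 81/365 = €1,211.5603
Willowbrook Canton, 23 March – 31 December 2023: 284 days → €179,000 × 1.5% × 284/365 = €2,089.1507
Total = €3,300.7110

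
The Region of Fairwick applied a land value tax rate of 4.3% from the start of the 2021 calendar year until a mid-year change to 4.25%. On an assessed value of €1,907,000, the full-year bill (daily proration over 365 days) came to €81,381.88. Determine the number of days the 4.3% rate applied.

Let d = days at the first rate; then 365 − d days at the second rate.
€1,907,000 × [4.3%·d + 4.25%·(365−d)] / 365 = €81,381.88
Solving gives d = 128, so the new rate took effect on May 9, 2021.

128 days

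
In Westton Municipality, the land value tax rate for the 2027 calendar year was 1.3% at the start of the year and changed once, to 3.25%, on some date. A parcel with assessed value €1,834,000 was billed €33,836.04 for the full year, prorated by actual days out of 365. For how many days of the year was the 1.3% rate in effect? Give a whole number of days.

Let d = days at the first rate; then 365 − d days at the second rate.
€1,834,000 × [1.3%·d + 3.25%·(365−d)] / 365 = €33,836.04
Solving gives d = 263, so the new rate took effect on September 21, 2027.

263 days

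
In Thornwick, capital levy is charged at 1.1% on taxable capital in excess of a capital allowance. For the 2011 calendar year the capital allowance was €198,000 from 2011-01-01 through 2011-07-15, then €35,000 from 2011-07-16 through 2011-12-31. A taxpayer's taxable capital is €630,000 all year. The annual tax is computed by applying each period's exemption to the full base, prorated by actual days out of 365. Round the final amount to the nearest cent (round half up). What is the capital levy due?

2011-01-01 to 2011-07-15: 196 days, exemption €198,000 → (€630,000 − €198,000) × 1.1% × 196/365 = €2,551.7589
2011-07-16 to 2011-12-31: 169 days, exemption €35,000 → (€630,000 − €35,000) × 1.1% × 169/365 = €3,030.4247
Total = €5,582.1836

€5,582.18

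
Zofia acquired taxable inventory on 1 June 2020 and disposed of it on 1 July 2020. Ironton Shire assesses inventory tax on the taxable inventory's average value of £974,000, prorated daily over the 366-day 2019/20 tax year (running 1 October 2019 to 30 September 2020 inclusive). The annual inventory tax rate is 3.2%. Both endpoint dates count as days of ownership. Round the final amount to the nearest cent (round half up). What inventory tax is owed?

£2,639.91

Days held (1 June – 1 July 2020): 31 out of 366
Tax = £974,000 × 3.2% × 31/366 = £2,639.9126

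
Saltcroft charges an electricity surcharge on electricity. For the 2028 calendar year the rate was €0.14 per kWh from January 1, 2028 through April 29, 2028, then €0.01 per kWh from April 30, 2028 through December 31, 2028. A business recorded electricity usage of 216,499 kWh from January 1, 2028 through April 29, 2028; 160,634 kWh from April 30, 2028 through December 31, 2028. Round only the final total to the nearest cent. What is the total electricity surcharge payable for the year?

€31916.20

January 1 – April 29, 2028: 216,499 kWh at €0.14/kWh → €30309.86
April 30 – December 31, 2028: 160,634 kWh at €0.01/kWh → €1606.34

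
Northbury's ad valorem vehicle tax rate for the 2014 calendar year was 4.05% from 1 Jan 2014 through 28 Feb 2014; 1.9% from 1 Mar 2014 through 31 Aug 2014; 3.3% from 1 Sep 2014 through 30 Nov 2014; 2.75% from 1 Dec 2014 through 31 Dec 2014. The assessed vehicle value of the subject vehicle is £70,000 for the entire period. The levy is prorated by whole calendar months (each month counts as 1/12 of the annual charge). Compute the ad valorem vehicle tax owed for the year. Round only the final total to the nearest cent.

1 Jan – 28 Feb 2014: 2 months at 4.05% → £70,000 × 4.05% × 2/12 = £472.5000
1 Mar – 31 Aug 2014: 6 months at 1.9% → £70,000 × 1.9% × 6/12 = £665.0000
1 Sep – 30 Nov 2014: 3 months at 3.3% → £70,000 × 3.3% × 3/12 = £577.5000
1 Dec – 31 Dec 2014: 1 month at 2.75% → £70,000 × 2.75% × 1/12 = £160.4167
Total = £1,875.4167

£1,875.42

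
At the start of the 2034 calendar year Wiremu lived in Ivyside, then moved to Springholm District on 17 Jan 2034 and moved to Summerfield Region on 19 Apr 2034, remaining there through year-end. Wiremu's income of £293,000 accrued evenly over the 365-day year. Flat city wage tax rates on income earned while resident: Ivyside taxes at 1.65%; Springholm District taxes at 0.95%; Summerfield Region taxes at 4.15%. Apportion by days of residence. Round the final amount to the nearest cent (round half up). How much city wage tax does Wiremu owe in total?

Ivyside, 1 Jan – 16 Jan 2034: 16 days → £293,000 × 1.65% × 16/365 = £211.9233
Springholm District, 17 Jan – 18 Apr 2034: 92 days → £293,000 × 0.95% × 92/365 = £701.5945
Summerfield Region, 19 Apr – 31 Dec 2034: 257 days → £293,000 × 4.15% × 257/365 = £8,561.6205
Total = £9,475.1384

£9,475.14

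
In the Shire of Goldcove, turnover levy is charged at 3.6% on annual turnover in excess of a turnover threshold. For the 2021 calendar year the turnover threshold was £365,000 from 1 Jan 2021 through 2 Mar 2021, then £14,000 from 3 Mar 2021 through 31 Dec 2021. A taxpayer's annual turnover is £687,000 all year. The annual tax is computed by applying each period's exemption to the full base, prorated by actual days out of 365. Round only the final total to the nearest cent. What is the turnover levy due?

£22,116.23

1 Jan – 2 Mar 2021: 61 days, exemption £365,000 → (£687,000 − £365,000) × 3.6% × 61/365 = £1,937.2932
3 Mar – 31 Dec 2021: 304 days, exemption £14,000 → (£687,000 − £14,000) × 3.6% × 304/365 = £20,178.9370
Total = £22,116.2301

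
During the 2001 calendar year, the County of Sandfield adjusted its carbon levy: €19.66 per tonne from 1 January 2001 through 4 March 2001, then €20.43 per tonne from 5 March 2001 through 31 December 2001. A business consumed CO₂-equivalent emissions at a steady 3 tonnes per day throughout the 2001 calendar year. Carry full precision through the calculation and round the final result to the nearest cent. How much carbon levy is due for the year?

€22,225.32

1 January – 4 March 2001: 63 days × 3 tonnes/day = 189 tonnes at €19.66/tonne → €3,715.74
5 March – 31 December 2001: 302 days × 3 tonnes/day = 906 tonnes at €20.43/tonne → €18,509.58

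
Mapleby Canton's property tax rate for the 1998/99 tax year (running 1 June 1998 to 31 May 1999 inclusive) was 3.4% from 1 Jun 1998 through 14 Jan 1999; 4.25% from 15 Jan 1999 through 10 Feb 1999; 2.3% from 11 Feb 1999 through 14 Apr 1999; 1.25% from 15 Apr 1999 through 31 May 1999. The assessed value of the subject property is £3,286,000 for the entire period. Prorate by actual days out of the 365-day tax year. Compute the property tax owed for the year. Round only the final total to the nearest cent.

1 Jun 1998 – 14 Jan 1999: 228 days at 3.4% → £3,286,000 × 3.4% × 228/365 = £69,789.2384
15 Jan – 10 Feb 1999: 27 days at 4.25% → £3,286,000 × 4.25% × 27/365 = £10,330.6438
11 Feb – 14 Apr 1999: 63 days at 2.3% → £3,286,000 × 2.3% × 63/365 = £13,044.9699
15 Apr – 31 May 1999: 47 days at 1.25% → £3,286,000 × 1.25% × 47/365 = £5,289.1096
Total = £98,453.9616

£98,453.96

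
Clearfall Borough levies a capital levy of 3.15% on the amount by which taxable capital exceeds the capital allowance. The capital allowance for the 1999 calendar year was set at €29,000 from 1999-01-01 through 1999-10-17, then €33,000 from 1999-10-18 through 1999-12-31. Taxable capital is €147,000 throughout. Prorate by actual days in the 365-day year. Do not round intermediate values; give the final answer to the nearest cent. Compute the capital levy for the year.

1999-01-01 to 1999-10-17: 290 days, exemption €29,000 → (€147,000 − €29,000) × 3.15% × 290/365 = €2,953.2329
1999-10-18 to 1999-12-31: 75 days, exemption €33,000 → (€147,000 − €33,000) × 3.15% × 75/365 = €737.8767
Total = €3,691.1096

€3,691.11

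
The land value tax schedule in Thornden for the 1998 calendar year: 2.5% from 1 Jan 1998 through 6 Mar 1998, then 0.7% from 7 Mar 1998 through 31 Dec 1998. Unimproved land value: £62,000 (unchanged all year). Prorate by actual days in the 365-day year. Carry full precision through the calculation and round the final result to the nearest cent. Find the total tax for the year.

£632.74

1 Jan – 6 Mar 1998: 65 days at 2.5% → £62,000 × 2.5% × 65/365 = £276.0274
7 Mar – 31 Dec 1998: 300 days at 0.7% → £62,000 × 0.7% × 300/365 = £356.7123
Total = £632.7397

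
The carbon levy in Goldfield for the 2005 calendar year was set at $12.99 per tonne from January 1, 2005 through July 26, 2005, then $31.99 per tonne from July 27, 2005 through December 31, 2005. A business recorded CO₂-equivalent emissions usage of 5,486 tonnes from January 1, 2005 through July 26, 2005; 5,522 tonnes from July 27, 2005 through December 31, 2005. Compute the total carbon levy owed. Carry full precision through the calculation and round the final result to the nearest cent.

$247,911.92

January 1 – July 26, 2005: 5,486 tonnes at $12.99/tonne → $71,263.14
July 27 – December 31, 2005: 5,522 tonnes at $31.99/tonne → $176,648.78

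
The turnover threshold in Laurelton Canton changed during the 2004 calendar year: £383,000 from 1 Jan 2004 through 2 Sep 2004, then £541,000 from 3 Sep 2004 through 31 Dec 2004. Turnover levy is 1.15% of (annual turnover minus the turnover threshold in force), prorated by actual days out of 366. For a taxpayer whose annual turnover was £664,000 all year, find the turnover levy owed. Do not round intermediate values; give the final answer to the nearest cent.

£2,635.76

1 Jan – 2 Sep 2004: 246 days, exemption £383,000 → (£664,000 − £383,000) × 1.15% × 246/366 = £2,171.9918
3 Sep – 31 Dec 2004: 120 days, exemption £541,000 → (£664,000 − £541,000) × 1.15% × 120/366 = £463.7705
Total = £2,635.7623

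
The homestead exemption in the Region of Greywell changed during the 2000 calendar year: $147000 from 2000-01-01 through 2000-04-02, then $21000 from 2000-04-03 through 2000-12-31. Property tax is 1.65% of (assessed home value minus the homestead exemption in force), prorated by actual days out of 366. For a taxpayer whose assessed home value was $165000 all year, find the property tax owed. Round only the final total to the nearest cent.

$1847.73

2000-01-01 to 2000-04-02: 93 days, exemption $147000 → ($165000 − $147000) × 1.65% × 93/366 = $75.4672
2000-04-03 to 2000-12-31: 273 days, exemption $21000 → ($165000 − $21000) × 1.65% × 273/366 = $1772.2623
Total = $1847.7295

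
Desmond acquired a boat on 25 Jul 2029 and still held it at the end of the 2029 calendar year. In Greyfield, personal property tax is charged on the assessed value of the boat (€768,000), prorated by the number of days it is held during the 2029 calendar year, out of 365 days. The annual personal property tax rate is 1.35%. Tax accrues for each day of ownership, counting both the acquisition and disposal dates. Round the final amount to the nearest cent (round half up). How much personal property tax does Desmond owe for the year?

€4,544.88

Days held (25 Jul – 31 Dec 2029): 160 out of 365
Tax = €768,000 × 1.35% × 160/365 = €4,544.8767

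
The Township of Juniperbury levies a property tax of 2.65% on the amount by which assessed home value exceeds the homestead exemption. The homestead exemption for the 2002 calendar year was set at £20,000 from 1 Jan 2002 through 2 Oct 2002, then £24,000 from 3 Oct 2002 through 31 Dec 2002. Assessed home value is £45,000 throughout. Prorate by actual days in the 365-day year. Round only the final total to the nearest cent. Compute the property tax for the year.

£636.36

1 Jan – 2 Oct 2002: 275 days, exemption £20,000 → (£45,000 − £20,000) × 2.65% × 275/365 = £499.1438
3 Oct – 31 Dec 2002: 90 days, exemption £24,000 → (£45,000 − £24,000) × 2.65% × 90/365 = £137.2192
Total = £636.3630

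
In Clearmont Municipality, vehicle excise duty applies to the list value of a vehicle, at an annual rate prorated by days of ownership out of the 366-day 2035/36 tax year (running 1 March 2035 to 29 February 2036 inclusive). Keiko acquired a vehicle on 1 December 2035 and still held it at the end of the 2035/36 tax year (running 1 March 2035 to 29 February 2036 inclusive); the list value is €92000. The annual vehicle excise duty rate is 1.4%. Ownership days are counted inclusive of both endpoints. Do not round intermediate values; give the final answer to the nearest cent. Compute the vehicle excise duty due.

Days held (1 December 2035 – 29 February 2036): 91 out of 366
Tax = €92000 × 1.4% × 91/366 = €320.2404

€320.24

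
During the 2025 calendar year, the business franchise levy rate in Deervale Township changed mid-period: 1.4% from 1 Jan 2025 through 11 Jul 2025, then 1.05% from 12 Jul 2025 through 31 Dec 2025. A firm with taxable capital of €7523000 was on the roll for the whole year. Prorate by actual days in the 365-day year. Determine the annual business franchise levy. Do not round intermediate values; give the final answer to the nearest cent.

€92842.06

1 Jan – 11 Jul 2025: 192 days at 1.4% → €7523000 × 1.4% × 192/365 = €55402.2575
12 Jul – 31 Dec 2025: 173 days at 1.05% → €7523000 × 1.05% × 173/365 = €37439.8068
Total = €92842.0644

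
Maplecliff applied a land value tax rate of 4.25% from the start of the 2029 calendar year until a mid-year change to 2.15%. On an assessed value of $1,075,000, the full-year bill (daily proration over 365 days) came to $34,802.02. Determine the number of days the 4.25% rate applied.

Let d = days at the first rate; then 365 − d days at the second rate.
$1,075,000 × [4.25%·d + 2.15%·(365−d)] / 365 = $34,802.02
Solving gives d = 189, so the new rate took effect on July 9, 2029.

189 days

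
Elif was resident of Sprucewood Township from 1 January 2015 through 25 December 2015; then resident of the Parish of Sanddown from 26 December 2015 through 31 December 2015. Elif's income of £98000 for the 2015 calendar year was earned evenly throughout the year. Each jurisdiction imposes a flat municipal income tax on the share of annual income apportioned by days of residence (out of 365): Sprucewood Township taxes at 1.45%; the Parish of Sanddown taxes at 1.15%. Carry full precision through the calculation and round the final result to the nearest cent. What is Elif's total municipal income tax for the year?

Sprucewood Township, 1 January – 25 December 2015: 359 days → £98000 × 1.45% × 359/365 = £1397.6411
The Parish of Sanddown, 26 December – 31 December 2015: 6 days → £98000 × 1.15% × 6/365 = £18.5260
Total = £1416.1671

£1416.17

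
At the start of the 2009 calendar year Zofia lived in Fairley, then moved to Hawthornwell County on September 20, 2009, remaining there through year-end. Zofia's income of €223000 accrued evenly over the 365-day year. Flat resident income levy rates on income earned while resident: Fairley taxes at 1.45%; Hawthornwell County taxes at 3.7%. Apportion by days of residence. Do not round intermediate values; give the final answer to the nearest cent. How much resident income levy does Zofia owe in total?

€4649.40

Fairley, January 1 – September 19, 2009: 262 days → €223000 × 1.45% × 262/365 = €2321.0329
Hawthornwell County, September 20 – December 31, 2009: 103 days → €223000 × 3.7% × 103/365 = €2328.3644
Total = €4649.3973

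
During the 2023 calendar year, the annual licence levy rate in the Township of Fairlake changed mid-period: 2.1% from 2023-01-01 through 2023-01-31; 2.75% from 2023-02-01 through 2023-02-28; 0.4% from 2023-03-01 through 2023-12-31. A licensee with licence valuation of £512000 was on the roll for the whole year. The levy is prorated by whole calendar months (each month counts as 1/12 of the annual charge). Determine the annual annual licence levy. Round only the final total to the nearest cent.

£3776.00

2023-01-01 to 2023-01-31: 1 month at 2.1% → £512000 × 2.1% × 1/12 = £896.0000
2023-02-01 to 2023-02-28: 1 month at 2.75% → £512000 × 2.75% × 1/12 = £1173.3333
2023-03-01 to 2023-12-31: 10 months at 0.4% → £512000 × 0.4% × 10/12 = £1706.6667
Total = £3776.0000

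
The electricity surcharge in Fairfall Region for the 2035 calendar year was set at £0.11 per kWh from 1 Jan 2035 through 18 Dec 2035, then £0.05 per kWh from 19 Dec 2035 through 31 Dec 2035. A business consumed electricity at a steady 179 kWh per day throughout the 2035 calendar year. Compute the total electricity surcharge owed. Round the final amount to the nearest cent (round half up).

1 Jan – 18 Dec 2035: 352 days × 179 kWh/day = 63,008 kWh at £0.11/kWh → £6930.88
19 Dec – 31 Dec 2035: 13 days × 179 kWh/day = 2,327 kWh at £0.05/kWh → £116.35

£7047.23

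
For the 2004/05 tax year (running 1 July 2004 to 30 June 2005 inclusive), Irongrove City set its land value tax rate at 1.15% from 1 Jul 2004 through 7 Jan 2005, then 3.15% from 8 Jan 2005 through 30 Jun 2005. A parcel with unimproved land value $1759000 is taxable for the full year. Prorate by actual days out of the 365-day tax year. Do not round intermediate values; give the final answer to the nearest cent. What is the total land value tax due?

$36999.24

1 Jul 2004 – 7 Jan 2005: 191 days at 1.15% → $1759000 × 1.15% × 191/365 = $10585.3247
8 Jan – 30 Jun 2005: 174 days at 3.15% → $1759000 × 3.15% × 174/365 = $26413.9151
Total = $36999.2397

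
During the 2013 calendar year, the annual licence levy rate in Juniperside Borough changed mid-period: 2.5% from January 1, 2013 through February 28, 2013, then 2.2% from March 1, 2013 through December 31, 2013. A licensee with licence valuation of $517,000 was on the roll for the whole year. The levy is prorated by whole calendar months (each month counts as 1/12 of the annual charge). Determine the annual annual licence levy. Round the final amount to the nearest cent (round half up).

$11,632.50

January 1 – February 28, 2013: 2 months at 2.5% → $517,000 × 2.5% × 2/12 = $2,154.1667
March 1 – December 31, 2013: 10 months at 2.2% → $517,000 × 2.2% × 10/12 = $9,478.3333
Total = $11,632.5000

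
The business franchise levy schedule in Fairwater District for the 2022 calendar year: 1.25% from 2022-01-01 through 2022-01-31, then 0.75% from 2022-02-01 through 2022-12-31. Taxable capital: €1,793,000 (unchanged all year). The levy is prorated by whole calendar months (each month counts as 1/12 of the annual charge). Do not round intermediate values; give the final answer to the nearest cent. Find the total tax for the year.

€14,194.58

2022-01-01 to 2022-01-31: 1 month at 1.25% → €1,793,000 × 1.25% × 1/12 = €1,867.7083
2022-02-01 to 2022-12-31: 11 months at 0.75% → €1,793,000 × 0.75% × 11/12 = €12,326.8750
Total = €14,194.5833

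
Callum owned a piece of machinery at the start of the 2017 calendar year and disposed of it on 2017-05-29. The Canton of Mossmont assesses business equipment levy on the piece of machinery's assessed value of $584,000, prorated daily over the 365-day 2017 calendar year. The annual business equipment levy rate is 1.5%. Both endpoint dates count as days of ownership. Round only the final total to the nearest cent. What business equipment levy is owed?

$3,576.00

Days held (2017-01-01 to 2017-05-29): 149 out of 365
Tax = $584,000 × 1.5% × 149/365 = $3,576.0000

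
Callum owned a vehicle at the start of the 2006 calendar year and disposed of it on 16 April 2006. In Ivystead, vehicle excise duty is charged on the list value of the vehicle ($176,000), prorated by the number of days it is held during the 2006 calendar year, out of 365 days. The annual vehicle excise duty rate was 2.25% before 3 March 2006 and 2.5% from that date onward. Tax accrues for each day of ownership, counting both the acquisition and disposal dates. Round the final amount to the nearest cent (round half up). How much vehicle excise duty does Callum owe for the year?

$1,204.27

1 January – 2 March 2006: 61 days at 2.25% → $176,000 × 2.25% × 61/365 = $661.8082
3 March – 16 April 2006: 45 days at 2.5% → $176,000 × 2.5% × 45/365 = $542.4658
Total = $1,204.2740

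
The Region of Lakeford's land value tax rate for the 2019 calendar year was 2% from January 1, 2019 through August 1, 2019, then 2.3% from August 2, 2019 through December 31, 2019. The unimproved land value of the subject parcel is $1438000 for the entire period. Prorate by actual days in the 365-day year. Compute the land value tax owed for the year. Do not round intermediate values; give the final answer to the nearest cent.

January 1 – August 1, 2019: 213 days at 2% → $1438000 × 2% × 213/365 = $16783.2329
August 2 – December 31, 2019: 152 days at 2.3% → $1438000 × 2.3% × 152/365 = $13773.2822
Total = $30556.5151

$30556.52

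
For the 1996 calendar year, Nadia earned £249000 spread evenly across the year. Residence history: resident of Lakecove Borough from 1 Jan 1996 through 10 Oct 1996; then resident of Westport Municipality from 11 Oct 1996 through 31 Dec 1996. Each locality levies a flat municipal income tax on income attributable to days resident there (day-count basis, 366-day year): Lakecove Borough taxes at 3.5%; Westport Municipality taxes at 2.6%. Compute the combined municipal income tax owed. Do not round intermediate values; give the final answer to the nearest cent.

Lakecove Borough, 1 Jan – 10 Oct 1996: 284 days → £249000 × 3.5% × 284/366 = £6762.4590
Westport Municipality, 11 Oct – 31 Dec 1996: 82 days → £249000 × 2.6% × 82/366 = £1450.4590
Total = £8212.9180

£8212.92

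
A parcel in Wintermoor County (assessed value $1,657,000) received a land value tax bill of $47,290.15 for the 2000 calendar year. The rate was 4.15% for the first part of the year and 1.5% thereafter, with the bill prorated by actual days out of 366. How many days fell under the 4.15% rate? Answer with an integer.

Let d = days at the first rate; then 366 − d days at the second rate.
$1,657,000 × [4.15%·d + 1.5%·(366−d)] / 366 = $47,290.15
Solving gives d = 187, so the new rate took effect on July 6, 2000.

187 days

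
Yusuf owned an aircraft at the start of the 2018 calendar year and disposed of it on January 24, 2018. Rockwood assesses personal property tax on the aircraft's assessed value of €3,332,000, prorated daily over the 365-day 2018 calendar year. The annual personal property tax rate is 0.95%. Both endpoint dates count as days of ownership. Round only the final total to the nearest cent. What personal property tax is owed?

€2,081.36

Days held (January 1 – January 24, 2018): 24 out of 365
Tax = €3,332,000 × 0.95% × 24/365 = €2,081.3589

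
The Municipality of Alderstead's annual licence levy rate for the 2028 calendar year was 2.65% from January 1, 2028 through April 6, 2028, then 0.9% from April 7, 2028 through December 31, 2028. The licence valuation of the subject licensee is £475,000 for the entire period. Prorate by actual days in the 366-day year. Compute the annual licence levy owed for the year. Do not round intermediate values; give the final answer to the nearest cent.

January 1 – April 6, 2028: 97 days at 2.65% → £475,000 × 2.65% × 97/366 = £3,336.0314
April 7 – December 31, 2028: 269 days at 0.9% → £475,000 × 0.9% × 269/366 = £3,142.0082
Total = £6,478.0396

£6,478.04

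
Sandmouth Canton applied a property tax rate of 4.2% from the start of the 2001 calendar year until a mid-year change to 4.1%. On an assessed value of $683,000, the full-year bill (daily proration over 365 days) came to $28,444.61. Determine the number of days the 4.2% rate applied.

Let d = days at the first rate; then 365 − d days at the second rate.
$683,000 × [4.2%·d + 4.1%·(365−d)] / 365 = $28,444.61
Solving gives d = 236, so the new rate took effect on 25 August 2001.

236 days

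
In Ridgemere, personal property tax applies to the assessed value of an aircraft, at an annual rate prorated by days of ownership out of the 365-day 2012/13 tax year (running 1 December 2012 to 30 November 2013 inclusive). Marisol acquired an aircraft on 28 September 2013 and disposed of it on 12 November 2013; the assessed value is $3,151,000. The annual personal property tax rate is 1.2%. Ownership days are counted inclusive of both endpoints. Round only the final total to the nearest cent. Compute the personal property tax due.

Days held (28 September – 12 November 2013): 46 out of 365
Tax = $3,151,000 × 1.2% × 46/365 = $4,765.3479

$4,765.35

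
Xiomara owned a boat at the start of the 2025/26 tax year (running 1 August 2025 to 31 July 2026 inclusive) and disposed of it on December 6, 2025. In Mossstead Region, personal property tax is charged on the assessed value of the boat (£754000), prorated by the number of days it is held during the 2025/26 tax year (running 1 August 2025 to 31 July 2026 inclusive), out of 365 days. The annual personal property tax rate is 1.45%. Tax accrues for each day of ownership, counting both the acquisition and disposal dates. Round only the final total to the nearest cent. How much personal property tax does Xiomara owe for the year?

Days held (August 1 – December 6, 2025): 128 out of 365
Tax = £754000 × 1.45% × 128/365 = £3834.0384

£3834.04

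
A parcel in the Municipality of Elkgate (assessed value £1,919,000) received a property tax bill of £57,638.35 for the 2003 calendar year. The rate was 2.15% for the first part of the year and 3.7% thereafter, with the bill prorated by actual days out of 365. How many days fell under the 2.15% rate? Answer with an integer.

Let d = days at the first rate; then 365 − d days at the second rate.
£1,919,000 × [2.15%·d + 3.7%·(365−d)] / 365 = £57,638.35
Solving gives d = 164, so the new rate took effect on June 14, 2003.

164 days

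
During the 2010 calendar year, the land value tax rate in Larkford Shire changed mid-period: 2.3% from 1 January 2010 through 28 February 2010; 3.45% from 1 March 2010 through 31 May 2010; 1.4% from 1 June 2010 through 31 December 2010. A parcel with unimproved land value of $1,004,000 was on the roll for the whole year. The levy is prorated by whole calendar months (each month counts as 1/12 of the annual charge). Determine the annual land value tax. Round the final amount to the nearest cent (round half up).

1 January – 28 February 2010: 2 months at 2.3% → $1,004,000 × 2.3% × 2/12 = $3,848.6667
1 March – 31 May 2010: 3 months at 3.45% → $1,004,000 × 3.45% × 3/12 = $8,659.5000
1 June – 31 December 2010: 7 months at 1.4% → $1,004,000 × 1.4% × 7/12 = $8,199.3333
Total = $20,707.5000

$20,707.50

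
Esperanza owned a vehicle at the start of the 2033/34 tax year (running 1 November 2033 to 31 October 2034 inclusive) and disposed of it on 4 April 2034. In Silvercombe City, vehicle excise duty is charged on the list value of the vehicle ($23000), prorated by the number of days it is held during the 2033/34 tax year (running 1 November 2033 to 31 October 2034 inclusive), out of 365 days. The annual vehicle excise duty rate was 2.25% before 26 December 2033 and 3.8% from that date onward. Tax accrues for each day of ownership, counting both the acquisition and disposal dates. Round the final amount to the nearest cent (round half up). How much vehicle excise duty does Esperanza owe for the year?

1 November – 25 December 2033: 55 days at 2.25% → $23000 × 2.25% × 55/365 = $77.9795
26 December 2033 – 4 April 2034: 100 days at 3.8% → $23000 × 3.8% × 100/365 = $239.4521
Total = $317.4315

$317.43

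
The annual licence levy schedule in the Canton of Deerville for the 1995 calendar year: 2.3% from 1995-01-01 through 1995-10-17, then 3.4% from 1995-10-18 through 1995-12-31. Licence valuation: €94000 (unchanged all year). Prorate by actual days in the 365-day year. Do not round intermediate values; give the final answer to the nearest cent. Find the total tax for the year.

€2374.47

1995-01-01 to 1995-10-17: 290 days at 2.3% → €94000 × 2.3% × 290/365 = €1717.7534
1995-10-18 to 1995-12-31: 75 days at 3.4% → €94000 × 3.4% × 75/365 = €656.7123
Total = €2374.4658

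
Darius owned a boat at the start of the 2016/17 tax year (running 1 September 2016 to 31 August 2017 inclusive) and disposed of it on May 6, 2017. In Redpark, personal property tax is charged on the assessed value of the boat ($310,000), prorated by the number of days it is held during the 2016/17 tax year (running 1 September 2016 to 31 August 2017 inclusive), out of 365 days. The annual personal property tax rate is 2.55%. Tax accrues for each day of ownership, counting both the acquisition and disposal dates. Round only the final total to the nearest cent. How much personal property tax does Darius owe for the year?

Days held (September 1, 2016 – May 6, 2017): 248 out of 365
Tax = $310,000 × 2.55% × 248/365 = $5,371.0685

$5,371.07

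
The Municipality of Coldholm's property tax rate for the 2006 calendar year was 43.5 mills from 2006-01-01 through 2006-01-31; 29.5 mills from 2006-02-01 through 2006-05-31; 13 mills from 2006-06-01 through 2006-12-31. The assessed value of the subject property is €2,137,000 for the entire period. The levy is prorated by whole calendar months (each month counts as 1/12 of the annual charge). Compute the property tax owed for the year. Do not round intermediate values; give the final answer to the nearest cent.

2006-01-01 to 2006-01-31: 1 month at 43.5 mills → €2,137,000 × 4.35% × 1/12 = €7,746.6250
2006-02-01 to 2006-05-31: 4 months at 29.5 mills → €2,137,000 × 2.95% × 4/12 = €21,013.8333
2006-06-01 to 2006-12-31: 7 months at 13 mills → €2,137,000 × 1.3% × 7/12 = €16,205.5833
Total = €44,966.0417

€44,966.04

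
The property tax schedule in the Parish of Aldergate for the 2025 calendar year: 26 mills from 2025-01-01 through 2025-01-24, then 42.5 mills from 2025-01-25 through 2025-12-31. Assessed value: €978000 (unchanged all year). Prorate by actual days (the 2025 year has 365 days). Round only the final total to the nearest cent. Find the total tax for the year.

2025-01-01 to 2025-01-24: 24 days at 26 mills → €978000 × 2.6% × 24/365 = €1671.9781
2025-01-25 to 2025-12-31: 341 days at 42.5 mills → €978000 × 4.25% × 341/365 = €38831.9589
Total = €40503.9370

€40503.94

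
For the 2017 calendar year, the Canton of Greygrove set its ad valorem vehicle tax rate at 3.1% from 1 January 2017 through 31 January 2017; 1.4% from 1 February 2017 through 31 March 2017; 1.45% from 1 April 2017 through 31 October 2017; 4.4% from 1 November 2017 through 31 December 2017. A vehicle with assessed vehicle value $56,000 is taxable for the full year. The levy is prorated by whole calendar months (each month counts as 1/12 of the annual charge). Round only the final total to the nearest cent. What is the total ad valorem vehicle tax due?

1 January – 31 January 2017: 1 month at 3.1% → $56,000 × 3.1% × 1/12 = $144.6667
1 February – 31 March 2017: 2 months at 1.4% → $56,000 × 1.4% × 2/12 = $130.6667
1 April – 31 October 2017: 7 months at 1.45% → $56,000 × 1.45% × 7/12 = $473.6667
1 November – 31 December 2017: 2 months at 4.4% → $56,000 × 4.4% × 2/12 = $410.6667
Total = $1,159.6667

$1,159.67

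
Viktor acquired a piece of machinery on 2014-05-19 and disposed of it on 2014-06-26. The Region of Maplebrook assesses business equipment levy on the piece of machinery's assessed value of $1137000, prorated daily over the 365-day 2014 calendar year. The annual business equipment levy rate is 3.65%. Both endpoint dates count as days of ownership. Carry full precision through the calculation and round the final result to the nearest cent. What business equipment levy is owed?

$4434.30

Days held (2014-05-19 to 2014-06-26): 39 out of 365
Tax = $1137000 × 3.65% × 39/365 = $4434.3000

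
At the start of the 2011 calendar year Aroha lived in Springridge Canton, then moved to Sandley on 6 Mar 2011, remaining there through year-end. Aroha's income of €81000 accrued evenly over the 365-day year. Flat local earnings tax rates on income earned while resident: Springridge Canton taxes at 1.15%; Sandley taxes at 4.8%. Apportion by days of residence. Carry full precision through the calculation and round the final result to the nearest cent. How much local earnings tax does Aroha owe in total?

€3369.60

Springridge Canton, 1 Jan – 5 Mar 2011: 64 days → €81000 × 1.15% × 64/365 = €163.3315
Sandley, 6 Mar – 31 Dec 2011: 301 days → €81000 × 4.8% × 301/365 = €3206.2685
Total = €3369.6000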